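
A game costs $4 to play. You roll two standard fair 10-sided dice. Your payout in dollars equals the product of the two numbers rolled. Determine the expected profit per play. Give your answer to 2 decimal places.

$26.25

Distribution of the product of the two numbers rolled: 1 w.p. 1/100, 2 w.p. 1/50, 3 w.p. 1/50, 4 w.p. 3/100, 5 w.p. 1/50, 6 w.p. 1/25, …
E[payout] = (1/100)·1 + (1/50)·2 + (1/50)·3 + (3/100)·4 + (1/50)·5 + (1/25)·6 + (1/50)·7 + (1/25)·8 + (3/100)·9 + (1/25)·10 + (1/25)·12 + (1/50)·14 + (1/50)·15 + (3/100)·16 + (1/25)·18 + (1/25)·20 + (1/50)·21 + (1/25)·24 + (1/100)·25 + (1/50)·27 + (1/50)·28 + (1/25)·30 + (1/50)·32 + (1/50)·35 + (3/100)·36 + (1/25)·40 + (1/50)·42 + (1/50)·45 + (1/50)·48 + (1/100)·49 + (1/50)·50 + (1/50)·54 + (1/50)·56 + (1/50)·60 + (1/50)·63 + (1/100)·64 + (1/50)·70 + (1/50)·72 + (1/50)·80 + (1/100)·81 + (1/50)·90 + (1/100)·100 = 121/4
Expected profit = 121/4 − 4 = 105/4 ≈ $26.25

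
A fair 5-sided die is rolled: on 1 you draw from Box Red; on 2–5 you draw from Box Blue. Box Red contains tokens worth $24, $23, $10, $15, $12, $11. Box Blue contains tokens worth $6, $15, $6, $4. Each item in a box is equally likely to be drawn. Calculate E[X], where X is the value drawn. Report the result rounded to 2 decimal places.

E[X | Box Red] = (24 + 23 + 10 + 15 + 12 + 11)/6 = 95/6
E[X | Box Blue] = (6 + 15 + 6 + 4)/4 = 31/4
E[X] = (1/5)·95/6 + (4/5)·31/4 = 281/30 ≈ 9.37

$9.37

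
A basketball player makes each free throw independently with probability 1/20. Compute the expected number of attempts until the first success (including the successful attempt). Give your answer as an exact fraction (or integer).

20

For a geometric distribution, E[trials] = 1/p = 1/(1/20) = 20.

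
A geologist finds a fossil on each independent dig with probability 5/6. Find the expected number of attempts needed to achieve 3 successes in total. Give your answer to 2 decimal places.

By linearity (sum of 3 independent geometric waits), E[trials] = 3/p = 3/(5/6) = 18/5.
≈ 3.60

3.60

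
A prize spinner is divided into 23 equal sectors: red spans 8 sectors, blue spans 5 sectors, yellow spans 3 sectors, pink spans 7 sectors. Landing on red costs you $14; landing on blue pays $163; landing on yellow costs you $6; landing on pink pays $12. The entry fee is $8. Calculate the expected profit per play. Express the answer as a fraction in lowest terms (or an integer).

E[payout] = (8/23)·(-14) + (5/23)·163 + (3/23)·(-6) + (7/23)·12 = 769/23
Expected profit = 769/23 − 8 = 585/23

585/23 dollars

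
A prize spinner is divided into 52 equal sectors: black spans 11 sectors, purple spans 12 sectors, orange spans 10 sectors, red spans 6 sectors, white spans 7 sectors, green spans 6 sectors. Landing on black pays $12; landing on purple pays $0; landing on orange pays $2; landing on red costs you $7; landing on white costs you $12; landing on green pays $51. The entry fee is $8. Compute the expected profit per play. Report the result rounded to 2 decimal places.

-$1.62

E[payout] = (11/52)·12 + (12/52)·0 + (10/52)·2 + (6/52)·(-7) + (7/52)·(-12) + (6/52)·51 = 83/13
Expected profit = 83/13 − 8 = -21/13 ≈ -$1.62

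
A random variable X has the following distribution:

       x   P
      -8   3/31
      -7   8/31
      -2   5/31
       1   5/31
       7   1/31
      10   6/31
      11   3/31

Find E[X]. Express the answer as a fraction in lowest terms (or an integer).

E[X] = (3/31)·(-8) + (8/31)·(-7) + (5/31)·(-2) + (5/31)·1 + (1/31)·7 + (6/31)·10 + (3/31)·11
     = 15/31

15/31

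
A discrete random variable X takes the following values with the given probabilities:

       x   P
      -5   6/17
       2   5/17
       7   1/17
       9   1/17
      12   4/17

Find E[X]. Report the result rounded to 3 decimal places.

2.588

E[X] = (6/17)·(-5) + (5/17)·2 + (1/17)·7 + (1/17)·9 + (4/17)·12
     = 44/17 ≈ 2.588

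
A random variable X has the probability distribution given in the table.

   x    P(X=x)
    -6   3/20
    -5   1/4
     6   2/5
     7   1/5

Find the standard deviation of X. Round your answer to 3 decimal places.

E[X] = 33/20, E[X²] = 717/20
Var(X) = E[X²] − (E[X])² = 717/20 − 1089/400 = 13251/400
SD(X) = √(13251/400) ≈ 5.756

5.756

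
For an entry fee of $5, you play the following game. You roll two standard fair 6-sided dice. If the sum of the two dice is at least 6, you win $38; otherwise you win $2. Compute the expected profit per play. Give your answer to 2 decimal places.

E[payout] = (5/18)·2 + (13/18)·38 = 28
Expected profit = 28 − 5 = 23 ≈ $23.00

$23.00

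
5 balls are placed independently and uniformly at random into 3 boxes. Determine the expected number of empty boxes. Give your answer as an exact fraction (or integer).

Let Xⱼ=1 if box j is empty. P(Xⱼ=1) = ((3-1)/3)^5 = 32/243.
By linearity, E[#empty] = 3·32/243 = 32/81.

32/81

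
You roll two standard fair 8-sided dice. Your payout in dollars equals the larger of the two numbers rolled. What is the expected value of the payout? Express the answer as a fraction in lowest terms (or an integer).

Distribution of the larger of the two numbers rolled: 1 w.p. 1/64, 2 w.p. 3/64, 3 w.p. 5/64, 4 w.p. 7/64, 5 w.p. 9/64, 6 w.p. 11/64, …
E[payout] = (1/64)·1 + (3/64)·2 + (5/64)·3 + (7/64)·4 + (9/64)·5 + (11/64)·6 + (13/64)·7 + (15/64)·8 = 93/16

93/16 dollars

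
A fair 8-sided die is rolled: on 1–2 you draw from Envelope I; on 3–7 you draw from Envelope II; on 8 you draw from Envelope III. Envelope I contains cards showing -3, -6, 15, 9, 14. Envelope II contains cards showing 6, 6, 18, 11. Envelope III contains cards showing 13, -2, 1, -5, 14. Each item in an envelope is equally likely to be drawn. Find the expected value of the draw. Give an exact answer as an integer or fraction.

E[X | Envelope I] = (-3 − 6 + 15 + 9 + 14)/5 = 29/5
E[X | Envelope II] = (6 + 6 + 18 + 11)/4 = 41/4
E[X | Envelope III] = (13 − 2 + 1 − 5 + 14)/5 = 21/5
E[X] = (1/4)·29/5 + (5/8)·41/4 + (1/8)·21/5 = 1341/160

1341/160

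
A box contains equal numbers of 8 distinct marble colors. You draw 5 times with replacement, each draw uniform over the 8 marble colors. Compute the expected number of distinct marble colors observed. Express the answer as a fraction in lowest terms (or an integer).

15961/4096

Let Xⱼ=1 if type j appears at least once. P(Xⱼ=1) = 1 − ((8−1)/8)^5 = 15961/32768.
E[#distinct] = 8·15961/32768 = 15961/4096.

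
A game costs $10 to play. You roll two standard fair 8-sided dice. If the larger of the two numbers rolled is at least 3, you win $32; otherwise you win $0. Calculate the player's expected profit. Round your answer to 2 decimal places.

$20.00

E[payout] = (1/16)·0 + (15/16)·32 = 30
Expected profit = 30 − 10 = 20 ≈ $20.00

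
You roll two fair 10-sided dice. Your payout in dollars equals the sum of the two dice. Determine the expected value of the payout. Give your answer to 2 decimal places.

Distribution of the sum of the two dice: 2 w.p. 1/100, 3 w.p. 1/50, 4 w.p. 3/100, 5 w.p. 1/25, 6 w.p. 1/20, 7 w.p. 3/50, …
E[payout] = (1/100)·2 + (1/50)·3 + (3/100)·4 + (1/25)·5 + (1/20)·6 + (3/50)·7 + (7/100)·8 + (2/25)·9 + (9/100)·10 + (1/10)·11 + (9/100)·12 + (2/25)·13 + (7/100)·14 + (3/50)·15 + (1/20)·16 + (1/25)·17 + (3/100)·18 + (1/50)·19 + (1/100)·20 = 11
≈ $11.00

$11.00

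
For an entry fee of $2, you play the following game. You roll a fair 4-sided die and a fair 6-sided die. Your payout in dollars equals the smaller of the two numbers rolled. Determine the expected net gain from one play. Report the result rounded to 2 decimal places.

Distribution of the smaller of the two numbers rolled: 1 w.p. 3/8, 2 w.p. 7/24, 3 w.p. 5/24, 4 w.p. 1/8
E[payout] = (3/8)·1 + (7/24)·2 + (5/24)·3 + (1/8)·4 = 25/12
Expected profit = 25/12 − 2 = 1/12 ≈ $0.08

$0.08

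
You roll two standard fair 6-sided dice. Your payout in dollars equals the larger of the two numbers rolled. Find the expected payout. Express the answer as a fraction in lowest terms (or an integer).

161/36 dollars

Distribution of the larger of the two numbers rolled: 1 w.p. 1/36, 2 w.p. 1/12, 3 w.p. 5/36, 4 w.p. 7/36, 5 w.p. 1/4, 6 w.p. 11/36
E[payout] = (1/36)·1 + (1/12)·2 + (5/36)·3 + (7/36)·4 + (1/4)·5 + (11/36)·6 = 161/36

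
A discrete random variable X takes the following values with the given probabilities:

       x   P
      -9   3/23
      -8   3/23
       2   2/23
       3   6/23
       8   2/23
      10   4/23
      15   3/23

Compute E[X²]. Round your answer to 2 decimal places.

73.91

E[X²] = (3/23)·81 + (3/23)·64 + (2/23)·4 + (6/23)·9 + (2/23)·64 + (4/23)·100 + (3/23)·225
     = 1700/23 ≈ 73.91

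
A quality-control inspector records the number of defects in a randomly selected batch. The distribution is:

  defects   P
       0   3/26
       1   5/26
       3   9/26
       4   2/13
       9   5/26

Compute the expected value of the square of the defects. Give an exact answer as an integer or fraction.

555/26

E[X²] = (3/26)·0 + (5/26)·1 + (9/26)·9 + (2/13)·16 + (5/26)·81
     = 555/26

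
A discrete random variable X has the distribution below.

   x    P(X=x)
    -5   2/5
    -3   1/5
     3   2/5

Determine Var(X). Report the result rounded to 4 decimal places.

E[X] = (2/5)·(-5) + (1/5)·(-3) + (2/5)·3 = -7/5
E[X²] = (2/5)·25 + (1/5)·9 + (2/5)·9 = 77/5
Var(X) = 77/5 − (-7/5)² = 336/25 ≈ 13.4400

13.4400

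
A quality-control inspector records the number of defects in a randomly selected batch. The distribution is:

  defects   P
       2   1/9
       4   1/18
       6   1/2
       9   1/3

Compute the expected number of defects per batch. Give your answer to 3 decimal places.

6.444

E[X] = (1/9)·2 + (1/18)·4 + (1/2)·6 + (1/3)·9
     = 58/9 ≈ 6.444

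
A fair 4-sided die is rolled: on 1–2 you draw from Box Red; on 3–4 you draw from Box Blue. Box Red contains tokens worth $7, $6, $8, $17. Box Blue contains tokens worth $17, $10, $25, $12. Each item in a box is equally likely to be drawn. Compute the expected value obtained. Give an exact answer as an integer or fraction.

51/4 dollars

E[X | Box Red] = (7 + 6 + 8 + 17)/4 = 19/2
E[X | Box Blue] = (17 + 10 + 25 + 12)/4 = 16
E[X] = (1/2)·19/2 + (1/2)·16 = 51/4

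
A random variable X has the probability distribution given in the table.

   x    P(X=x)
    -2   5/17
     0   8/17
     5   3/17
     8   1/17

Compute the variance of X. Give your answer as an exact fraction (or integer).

E[X] = (5/17)·(-2) + (8/17)·0 + (3/17)·5 + (1/17)·8 = 13/17
E[X²] = (5/17)·4 + (8/17)·0 + (3/17)·25 + (1/17)·64 = 159/17
Var(X) = 159/17 − (13/17)² = 2534/289

2534/289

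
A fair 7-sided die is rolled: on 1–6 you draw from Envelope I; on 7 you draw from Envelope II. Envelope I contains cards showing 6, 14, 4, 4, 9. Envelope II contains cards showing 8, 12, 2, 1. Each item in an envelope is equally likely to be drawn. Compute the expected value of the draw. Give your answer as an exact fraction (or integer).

1003/140

E[X | Envelope I] = (6 + 14 + 4 + 4 + 9)/5 = 37/5
E[X | Envelope II] = (8 + 12 + 2 + 1)/4 = 23/4
E[X] = (6/7)·37/5 + (1/7)·23/4 = 1003/140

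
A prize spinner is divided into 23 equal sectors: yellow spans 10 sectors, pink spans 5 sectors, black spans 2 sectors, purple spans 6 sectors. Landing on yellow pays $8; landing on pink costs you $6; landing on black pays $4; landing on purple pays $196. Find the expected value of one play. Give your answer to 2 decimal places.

E[payout] = (10/23)·8 + (5/23)·(-6) + (2/23)·4 + (6/23)·196 = 1234/23
≈ $53.65

$53.65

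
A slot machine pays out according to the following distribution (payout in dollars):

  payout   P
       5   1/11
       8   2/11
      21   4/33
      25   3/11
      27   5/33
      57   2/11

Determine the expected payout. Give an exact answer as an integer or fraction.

E[X] = (1/11)·5 + (2/11)·8 + (4/33)·21 + (3/11)·25 + (5/33)·27 + (2/11)·57
     = 283/11

283/11 dollars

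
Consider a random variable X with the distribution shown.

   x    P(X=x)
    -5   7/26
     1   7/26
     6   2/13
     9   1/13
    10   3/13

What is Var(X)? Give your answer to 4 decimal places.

E[X] = (7/26)·(-5) + (7/26)·1 + (2/13)·6 + (1/13)·9 + (3/13)·10 = 37/13
E[X²] = (7/26)·25 + (7/26)·1 + (2/13)·36 + (1/13)·81 + (3/13)·100 = 544/13
Var(X) = 544/13 − (37/13)² = 5703/169 ≈ 33.7456

33.7456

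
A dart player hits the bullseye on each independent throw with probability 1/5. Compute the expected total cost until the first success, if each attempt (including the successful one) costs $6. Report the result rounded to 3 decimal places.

E[#attempts] = 1/p = 5; E[cost] = 6·5 = 30.
≈ 30.000

$30.000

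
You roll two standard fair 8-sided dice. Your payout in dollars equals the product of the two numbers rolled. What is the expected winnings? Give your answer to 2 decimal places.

Distribution of the product of the two numbers rolled: 1 w.p. 1/64, 2 w.p. 1/32, 3 w.p. 1/32, 4 w.p. 3/64, 5 w.p. 1/32, 6 w.p. 1/16, …
E[payout] = (1/64)·1 + (1/32)·2 + (1/32)·3 + (3/64)·4 + (1/32)·5 + (1/16)·6 + (1/32)·7 + (1/16)·8 + (1/64)·9 + (1/32)·10 + (1/16)·12 + (1/32)·14 + (1/32)·15 + (3/64)·16 + (1/32)·18 + (1/32)·20 + (1/32)·21 + (1/16)·24 + (1/64)·25 + (1/32)·28 + (1/32)·30 + (1/32)·32 + (1/32)·35 + (1/64)·36 + (1/32)·40 + (1/32)·42 + (1/32)·48 + (1/64)·49 + (1/32)·56 + (1/64)·64 = 81/4
≈ $20.25

$20.25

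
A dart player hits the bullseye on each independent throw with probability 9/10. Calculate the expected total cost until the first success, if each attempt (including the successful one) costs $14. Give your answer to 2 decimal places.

$15.56

E[#attempts] = 1/p = 10/9; E[cost] = 14·10/9 = 140/9.
≈ 15.56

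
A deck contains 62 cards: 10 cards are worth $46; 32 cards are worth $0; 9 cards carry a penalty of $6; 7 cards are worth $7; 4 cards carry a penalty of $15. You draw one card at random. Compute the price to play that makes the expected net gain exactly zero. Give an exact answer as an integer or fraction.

E[payout] = (10/62)·46 + (32/62)·0 + (9/62)·(-6) + (7/62)·7 + (4/62)·(-15) = 395/62
Fair fee = E[payout] = 395/62

395/62 dollars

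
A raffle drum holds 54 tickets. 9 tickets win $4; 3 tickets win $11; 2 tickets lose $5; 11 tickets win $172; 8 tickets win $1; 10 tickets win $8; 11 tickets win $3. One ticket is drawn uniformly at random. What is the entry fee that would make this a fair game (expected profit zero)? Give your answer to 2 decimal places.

$38.37

E[payout] = (9/54)·4 + (3/54)·11 + (2/54)·(-5) + (11/54)·172 + (8/54)·1 + (10/54)·8 + (11/54)·3 = 1036/27
Fair fee = E[payout] = 1036/27 ≈ $38.37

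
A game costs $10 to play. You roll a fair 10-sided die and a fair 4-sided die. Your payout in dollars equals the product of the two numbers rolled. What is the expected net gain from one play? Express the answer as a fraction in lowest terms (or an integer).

Distribution of the product of the two numbers rolled: 1 w.p. 1/40, 2 w.p. 1/20, 3 w.p. 1/20, 4 w.p. 3/40, 5 w.p. 1/40, 6 w.p. 3/40, …
E[payout] = (1/40)·1 + (1/20)·2 + (1/20)·3 + (3/40)·4 + (1/40)·5 + (3/40)·6 + (1/40)·7 + (3/40)·8 + (1/20)·9 + (1/20)·10 + (3/40)·12 + (1/40)·14 + (1/40)·15 + (1/20)·16 + (1/20)·18 + (1/20)·20 + (1/40)·21 + (1/20)·24 + (1/40)·27 + (1/40)·28 + (1/40)·30 + (1/40)·32 + (1/40)·36 + (1/40)·40 = 55/4
Expected profit = 55/4 − 10 = 15/4

15/4 dollars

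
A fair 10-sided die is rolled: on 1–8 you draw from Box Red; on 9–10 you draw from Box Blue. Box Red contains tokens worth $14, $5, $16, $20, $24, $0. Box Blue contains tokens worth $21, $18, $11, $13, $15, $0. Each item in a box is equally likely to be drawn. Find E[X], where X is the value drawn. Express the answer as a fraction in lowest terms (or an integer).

197/15 dollars

E[X | Box Red] = (14 + 5 + 16 + 20 + 24 + 0)/6 = 79/6
E[X | Box Blue] = (21 + 18 + 11 + 13 + 15 + 0)/6 = 13
E[X] = (4/5)·79/6 + (1/5)·13 = 197/15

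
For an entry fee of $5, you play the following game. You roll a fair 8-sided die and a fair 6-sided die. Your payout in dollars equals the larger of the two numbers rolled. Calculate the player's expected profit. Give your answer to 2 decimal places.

$0.23

Distribution of the larger of the two numbers rolled: 1 w.p. 1/48, 2 w.p. 1/16, 3 w.p. 5/48, 4 w.p. 7/48, 5 w.p. 3/16, 6 w.p. 11/48, …
E[payout] = (1/48)·1 + (1/16)·2 + (5/48)·3 + (7/48)·4 + (3/16)·5 + (11/48)·6 + (1/8)·7 + (1/8)·8 = 251/48
Expected profit = 251/48 − 5 = 11/48 ≈ $0.23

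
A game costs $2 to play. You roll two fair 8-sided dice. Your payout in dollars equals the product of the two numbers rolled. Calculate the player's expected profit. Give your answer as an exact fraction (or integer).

73/4 dollars

Distribution of the product of the two numbers rolled: 1 w.p. 1/64, 2 w.p. 1/32, 3 w.p. 1/32, 4 w.p. 3/64, 5 w.p. 1/32, 6 w.p. 1/16, …
E[payout] = (1/64)·1 + (1/32)·2 + (1/32)·3 + (3/64)·4 + (1/32)·5 + (1/16)·6 + (1/32)·7 + (1/16)·8 + (1/64)·9 + (1/32)·10 + (1/16)·12 + (1/32)·14 + (1/32)·15 + (3/64)·16 + (1/32)·18 + (1/32)·20 + (1/32)·21 + (1/16)·24 + (1/64)·25 + (1/32)·28 + (1/32)·30 + (1/32)·32 + (1/32)·35 + (1/64)·36 + (1/32)·40 + (1/32)·42 + (1/32)·48 + (1/64)·49 + (1/32)·56 + (1/64)·64 = 81/4
Expected profit = 81/4 − 2 = 73/4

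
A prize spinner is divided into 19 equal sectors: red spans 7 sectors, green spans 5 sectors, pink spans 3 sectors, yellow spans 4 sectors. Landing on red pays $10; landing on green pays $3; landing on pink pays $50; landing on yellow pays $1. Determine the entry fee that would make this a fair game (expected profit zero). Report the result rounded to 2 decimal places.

E[payout] = (7/19)·10 + (5/19)·3 + (3/19)·50 + (4/19)·1 = 239/19
Fair fee = E[payout] = 239/19 ≈ $12.58

$12.58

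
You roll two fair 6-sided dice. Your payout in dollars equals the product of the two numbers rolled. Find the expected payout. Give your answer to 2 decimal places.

$12.25

Distribution of the product of the two numbers rolled: 1 w.p. 1/36, 2 w.p. 1/18, 3 w.p. 1/18, 4 w.p. 1/12, 5 w.p. 1/18, 6 w.p. 1/9, …
E[payout] = (1/36)·1 + (1/18)·2 + (1/18)·3 + (1/12)·4 + (1/18)·5 + (1/9)·6 + (1/18)·8 + (1/36)·9 + (1/18)·10 + (1/9)·12 + (1/18)·15 + (1/36)·16 + (1/18)·18 + (1/18)·20 + (1/18)·24 + (1/36)·25 + (1/18)·30 + (1/36)·36 = 49/4
≈ $12.25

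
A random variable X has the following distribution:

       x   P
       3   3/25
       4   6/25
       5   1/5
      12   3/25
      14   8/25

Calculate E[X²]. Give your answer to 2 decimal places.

89.92

E[X²] = (3/25)·9 + (6/25)·16 + (1/5)·25 + (3/25)·144 + (8/25)·196
     = 2248/25 ≈ 89.92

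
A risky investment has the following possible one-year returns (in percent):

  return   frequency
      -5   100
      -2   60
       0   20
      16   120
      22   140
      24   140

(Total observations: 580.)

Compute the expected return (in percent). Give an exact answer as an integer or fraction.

Total = 580, so P(return=-5) = 100/580, etc.
E[X] = (5/29)·(-5) + (3/29)·(-2) + (1/29)·0 + (6/29)·16 + (7/29)·22 + (7/29)·24
     = 387/29

387/29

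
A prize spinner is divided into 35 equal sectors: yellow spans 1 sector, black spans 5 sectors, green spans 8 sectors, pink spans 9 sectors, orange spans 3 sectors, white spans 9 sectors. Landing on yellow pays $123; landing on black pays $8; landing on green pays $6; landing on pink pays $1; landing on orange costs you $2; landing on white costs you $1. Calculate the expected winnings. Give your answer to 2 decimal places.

$5.86

E[payout] = (1/35)·123 + (5/35)·8 + (8/35)·6 + (9/35)·1 + (3/35)·(-2) + (9/35)·(-1) = 41/7
≈ $5.86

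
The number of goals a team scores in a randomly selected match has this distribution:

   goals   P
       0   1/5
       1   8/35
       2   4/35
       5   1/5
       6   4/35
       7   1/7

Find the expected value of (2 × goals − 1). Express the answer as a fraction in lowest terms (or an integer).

37/7

E[2x-1] = (1/5)·(-1) + (8/35)·1 + (4/35)·3 + (1/5)·9 + (4/35)·11 + (1/7)·13
     = 37/7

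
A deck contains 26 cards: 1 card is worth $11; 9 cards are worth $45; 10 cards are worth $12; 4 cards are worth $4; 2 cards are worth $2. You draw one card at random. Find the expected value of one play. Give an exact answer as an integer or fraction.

E[payout] = (1/26)·11 + (9/26)·45 + (10/26)·12 + (4/26)·4 + (2/26)·2 = 278/13

278/13 dollars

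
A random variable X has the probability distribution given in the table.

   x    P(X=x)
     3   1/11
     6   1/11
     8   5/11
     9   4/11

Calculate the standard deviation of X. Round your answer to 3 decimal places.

1.710

E[X] = 85/11, E[X²] = 689/11
Var(X) = E[X²] − (E[X])² = 689/11 − 7225/121 = 354/121
SD(X) = √(354/121) ≈ 1.710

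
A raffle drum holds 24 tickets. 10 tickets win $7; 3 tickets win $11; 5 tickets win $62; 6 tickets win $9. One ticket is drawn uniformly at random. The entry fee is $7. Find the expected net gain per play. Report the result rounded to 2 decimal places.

$12.46

E[payout] = (10/24)·7 + (3/24)·11 + (5/24)·62 + (6/24)·9 = 467/24
Expected profit = 467/24 − 7 = 299/24 ≈ $12.46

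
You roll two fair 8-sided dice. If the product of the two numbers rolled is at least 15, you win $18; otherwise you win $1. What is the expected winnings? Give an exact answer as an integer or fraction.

659/64 dollars

E[payout] = (29/64)·1 + (35/64)·18 = 659/64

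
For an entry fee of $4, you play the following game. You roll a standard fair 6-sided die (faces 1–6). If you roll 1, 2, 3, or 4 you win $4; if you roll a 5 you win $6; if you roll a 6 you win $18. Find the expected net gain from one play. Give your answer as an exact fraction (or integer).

E[payout] = (2/3)·4 + (1/6)·6 + (1/6)·18 = 20/3
Expected profit = 20/3 − 4 = 8/3

8/3 dollars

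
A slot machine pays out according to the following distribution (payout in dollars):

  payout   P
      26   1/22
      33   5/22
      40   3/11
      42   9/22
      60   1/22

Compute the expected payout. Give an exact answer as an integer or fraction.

E[X] = (1/22)·26 + (5/22)·33 + (3/11)·40 + (9/22)·42 + (1/22)·60
     = 79/2

79/2 dollars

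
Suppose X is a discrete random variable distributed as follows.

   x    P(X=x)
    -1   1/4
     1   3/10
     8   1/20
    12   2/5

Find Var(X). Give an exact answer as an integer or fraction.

2703/80

E[X] = (1/4)·(-1) + (3/10)·1 + (1/20)·8 + (2/5)·12 = 21/4
E[X²] = (1/4)·1 + (3/10)·1 + (1/20)·64 + (2/5)·144 = 1227/20
Var(X) = 1227/20 − (21/4)² = 2703/80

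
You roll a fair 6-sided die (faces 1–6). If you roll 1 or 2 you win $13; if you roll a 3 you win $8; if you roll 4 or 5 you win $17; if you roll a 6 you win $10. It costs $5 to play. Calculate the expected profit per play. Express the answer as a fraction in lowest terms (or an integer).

E[payout] = (1/6)·8 + (1/6)·10 + (1/3)·13 + (1/3)·17 = 13
Expected profit = 13 − 5 = 8

$8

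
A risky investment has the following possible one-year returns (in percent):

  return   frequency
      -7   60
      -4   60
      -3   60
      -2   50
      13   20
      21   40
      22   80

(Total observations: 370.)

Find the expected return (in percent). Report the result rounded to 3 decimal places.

5.189

Total = 370, so P(return=-7) = 60/370, etc.
E[X] = (6/37)·(-7) + (6/37)·(-4) + (6/37)·(-3) + (5/37)·(-2) + (2/37)·13 + (4/37)·21 + (8/37)·22
     = 192/37 ≈ 5.189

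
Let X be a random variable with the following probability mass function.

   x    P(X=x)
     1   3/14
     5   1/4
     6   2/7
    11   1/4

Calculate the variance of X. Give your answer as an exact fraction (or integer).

2323/196

E[X] = (3/14)·1 + (1/4)·5 + (2/7)·6 + (1/4)·11 = 83/14
E[X²] = (3/14)·1 + (1/4)·25 + (2/7)·36 + (1/4)·121 = 47
Var(X) = 47 − (83/14)² = 2323/196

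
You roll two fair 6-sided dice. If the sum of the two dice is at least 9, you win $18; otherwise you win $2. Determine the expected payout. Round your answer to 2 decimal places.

E[payout] = (13/18)·2 + (5/18)·18 = 58/9
≈ $6.44

$6.44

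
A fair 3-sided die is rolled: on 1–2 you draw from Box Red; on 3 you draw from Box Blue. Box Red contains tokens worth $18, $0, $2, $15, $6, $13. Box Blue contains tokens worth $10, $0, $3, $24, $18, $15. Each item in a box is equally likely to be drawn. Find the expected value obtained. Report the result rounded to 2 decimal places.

E[X | Box Red] = (18 + 0 + 2 + 15 + 6 + 13)/6 = 9
E[X | Box Blue] = (10 + 0 + 3 + 24 + 18 + 15)/6 = 35/3
E[X] = (2/3)·9 + (1/3)·35/3 = 89/9 ≈ 9.89

$9.89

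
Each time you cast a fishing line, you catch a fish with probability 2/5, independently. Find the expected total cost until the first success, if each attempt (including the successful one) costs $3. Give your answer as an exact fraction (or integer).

15/2 dollars

E[#attempts] = 1/p = 5/2; E[cost] = 3·5/2 = 15/2.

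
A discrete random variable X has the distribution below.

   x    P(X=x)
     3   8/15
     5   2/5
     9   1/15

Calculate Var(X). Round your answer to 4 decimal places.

E[X] = (8/15)·3 + (2/5)·5 + (1/15)·9 = 21/5
E[X²] = (8/15)·9 + (2/5)·25 + (1/15)·81 = 101/5
Var(X) = 101/5 − (21/5)² = 64/25 ≈ 2.5600

2.5600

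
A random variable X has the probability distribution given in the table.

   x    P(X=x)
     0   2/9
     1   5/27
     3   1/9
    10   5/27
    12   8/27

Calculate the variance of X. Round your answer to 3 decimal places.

E[X] = (2/9)·0 + (5/27)·1 + (1/9)·3 + (5/27)·10 + (8/27)·12 = 160/27
E[X²] = (2/9)·0 + (5/27)·1 + (1/9)·9 + (5/27)·100 + (8/27)·144 = 1684/27
Var(X) = 1684/27 − (160/27)² = 19868/729 ≈ 27.254

27.254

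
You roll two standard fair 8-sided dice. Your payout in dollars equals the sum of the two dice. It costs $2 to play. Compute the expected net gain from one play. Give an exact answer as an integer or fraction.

Distribution of the sum of the two dice: 2 w.p. 1/64, 3 w.p. 1/32, 4 w.p. 3/64, 5 w.p. 1/16, 6 w.p. 5/64, 7 w.p. 3/32, …
E[payout] = (1/64)·2 + (1/32)·3 + (3/64)·4 + (1/16)·5 + (5/64)·6 + (3/32)·7 + (7/64)·8 + (1/8)·9 + (7/64)·10 + (3/32)·11 + (5/64)·12 + (1/16)·13 + (3/64)·14 + (1/32)·15 + (1/64)·16 = 9
Expected profit = 9 − 2 = 7

$7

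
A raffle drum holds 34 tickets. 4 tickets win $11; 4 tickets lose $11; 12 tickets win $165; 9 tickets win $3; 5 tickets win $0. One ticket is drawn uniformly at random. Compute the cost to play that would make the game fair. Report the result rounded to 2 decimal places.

$59.03

E[payout] = (4/34)·11 + (4/34)·(-11) + (12/34)·165 + (9/34)·3 + (5/34)·0 = 2007/34
Fair fee = E[payout] = 2007/34 ≈ $59.03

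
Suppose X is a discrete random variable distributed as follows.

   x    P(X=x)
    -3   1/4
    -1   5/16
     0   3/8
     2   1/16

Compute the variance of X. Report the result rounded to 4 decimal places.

1.9336

E[X] = (1/4)·(-3) + (5/16)·(-1) + (3/8)·0 + (1/16)·2 = -15/16
E[X²] = (1/4)·9 + (5/16)·1 + (3/8)·0 + (1/16)·4 = 45/16
Var(X) = 45/16 − (-15/16)² = 495/256 ≈ 1.9336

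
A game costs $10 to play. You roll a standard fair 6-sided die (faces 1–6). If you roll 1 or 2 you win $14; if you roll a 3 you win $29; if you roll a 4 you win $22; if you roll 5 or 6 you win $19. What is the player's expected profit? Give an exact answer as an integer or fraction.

19/2 dollars

E[payout] = (1/3)·14 + (1/3)·19 + (1/6)·22 + (1/6)·29 = 39/2
Expected profit = 39/2 − 10 = 19/2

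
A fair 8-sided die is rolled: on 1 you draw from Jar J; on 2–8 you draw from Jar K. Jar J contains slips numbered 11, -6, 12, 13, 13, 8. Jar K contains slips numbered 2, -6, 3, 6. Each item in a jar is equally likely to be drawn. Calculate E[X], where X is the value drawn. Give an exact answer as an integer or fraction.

69/32

E[X | Jar J] = (11 − 6 + 12 + 13 + 13 + 8)/6 = 17/2
E[X | Jar K] = (2 − 6 + 3 + 6)/4 = 5/4
E[X] = (1/8)·17/2 + (7/8)·5/4 = 69/32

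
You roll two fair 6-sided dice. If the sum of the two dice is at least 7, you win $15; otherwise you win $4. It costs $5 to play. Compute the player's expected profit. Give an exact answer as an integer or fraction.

65/12 dollars

E[payout] = (5/12)·4 + (7/12)·15 = 125/12
Expected profit = 125/12 − 5 = 65/12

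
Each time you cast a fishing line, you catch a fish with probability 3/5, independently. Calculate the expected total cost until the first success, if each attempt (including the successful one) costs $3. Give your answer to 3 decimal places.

E[#attempts] = 1/p = 5/3; E[cost] = 3·5/3 = 5.
≈ 5.000

$5.000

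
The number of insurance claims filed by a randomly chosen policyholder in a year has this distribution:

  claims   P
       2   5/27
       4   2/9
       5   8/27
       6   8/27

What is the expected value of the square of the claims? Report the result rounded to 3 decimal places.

E[X²] = (5/27)·4 + (2/9)·16 + (8/27)·25 + (8/27)·36
     = 604/27 ≈ 22.370

22.370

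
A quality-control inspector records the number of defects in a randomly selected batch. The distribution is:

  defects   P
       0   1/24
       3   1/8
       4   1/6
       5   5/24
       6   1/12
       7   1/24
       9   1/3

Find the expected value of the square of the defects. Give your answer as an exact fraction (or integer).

E[X²] = (1/24)·0 + (1/8)·9 + (1/6)·16 + (5/24)·25 + (1/12)·36 + (1/24)·49 + (1/3)·81
     = 985/24

985/24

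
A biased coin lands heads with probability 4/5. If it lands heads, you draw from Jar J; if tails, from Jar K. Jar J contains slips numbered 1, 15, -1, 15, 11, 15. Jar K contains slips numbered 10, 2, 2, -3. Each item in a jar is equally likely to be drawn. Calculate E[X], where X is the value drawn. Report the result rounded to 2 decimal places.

8.02

E[X | Jar J] = (1 + 15 − 1 + 15 + 11 + 15)/6 = 28/3
E[X | Jar K] = (10 + 2 + 2 − 3)/4 = 11/4
E[X] = (4/5)·28/3 + (1/5)·11/4 = 481/60 ≈ 8.02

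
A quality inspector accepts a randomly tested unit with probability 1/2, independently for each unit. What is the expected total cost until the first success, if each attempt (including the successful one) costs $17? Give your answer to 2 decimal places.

E[#attempts] = 1/p = 2; E[cost] = 17·2 = 34.
≈ 34.00

$34.00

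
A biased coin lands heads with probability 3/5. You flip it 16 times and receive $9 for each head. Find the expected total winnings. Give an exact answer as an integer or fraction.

432/5 dollars

E[#heads] = 16·3/5 = 48/5 (linearity over flips).
E[winnings] = 9·48/5 = 432/5.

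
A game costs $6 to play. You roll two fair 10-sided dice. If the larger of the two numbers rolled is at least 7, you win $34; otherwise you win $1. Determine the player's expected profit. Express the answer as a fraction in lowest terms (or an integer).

403/25 dollars

E[payout] = (9/25)·1 + (16/25)·34 = 553/25
Expected profit = 553/25 − 6 = 403/25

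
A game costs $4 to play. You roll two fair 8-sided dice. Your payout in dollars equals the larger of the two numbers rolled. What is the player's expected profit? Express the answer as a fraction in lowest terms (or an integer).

29/16 dollars

Distribution of the larger of the two numbers rolled: 1 w.p. 1/64, 2 w.p. 3/64, 3 w.p. 5/64, 4 w.p. 7/64, 5 w.p. 9/64, 6 w.p. 11/64, …
E[payout] = (1/64)·1 + (3/64)·2 + (5/64)·3 + (7/64)·4 + (9/64)·5 + (11/64)·6 + (13/64)·7 + (15/64)·8 = 93/16
Expected profit = 93/16 − 4 = 29/16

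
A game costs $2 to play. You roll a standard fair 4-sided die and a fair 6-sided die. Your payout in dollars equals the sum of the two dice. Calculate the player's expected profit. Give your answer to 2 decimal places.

$4.00

Distribution of the sum of the two dice: 2 w.p. 1/24, 3 w.p. 1/12, 4 w.p. 1/8, 5 w.p. 1/6, 6 w.p. 1/6, 7 w.p. 1/6, …
E[payout] = (1/24)·2 + (1/12)·3 + (1/8)·4 + (1/6)·5 + (1/6)·6 + (1/6)·7 + (1/8)·8 + (1/12)·9 + (1/24)·10 = 6
Expected profit = 6 − 2 = 4 ≈ $4.00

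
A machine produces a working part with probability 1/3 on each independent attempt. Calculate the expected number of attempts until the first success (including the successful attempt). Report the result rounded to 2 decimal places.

3.00

For a geometric distribution, E[trials] = 1/p = 1/(1/3) = 3.
≈ 3.00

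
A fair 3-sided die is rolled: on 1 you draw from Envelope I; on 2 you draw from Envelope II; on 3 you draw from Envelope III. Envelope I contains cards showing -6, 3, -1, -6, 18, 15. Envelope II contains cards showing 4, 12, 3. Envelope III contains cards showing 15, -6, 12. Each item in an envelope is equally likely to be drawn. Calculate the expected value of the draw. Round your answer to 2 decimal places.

5.72

E[X | Envelope I] = (-6 + 3 − 1 − 6 + 18 + 15)/6 = 23/6
E[X | Envelope II] = (4 + 12 + 3)/3 = 19/3
E[X | Envelope III] = (15 − 6 + 12)/3 = 7
E[X] = (1/3)·23/6 + (1/3)·19/3 + (1/3)·7 = 103/18 ≈ 5.72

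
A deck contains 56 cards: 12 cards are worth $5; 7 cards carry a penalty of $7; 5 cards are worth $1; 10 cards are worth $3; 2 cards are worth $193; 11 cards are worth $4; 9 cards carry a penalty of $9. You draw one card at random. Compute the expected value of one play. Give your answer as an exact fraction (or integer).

395/56 dollars

E[payout] = (12/56)·5 + (7/56)·(-7) + (5/56)·1 + (10/56)·3 + (2/56)·193 + (11/56)·4 + (9/56)·(-9) = 395/56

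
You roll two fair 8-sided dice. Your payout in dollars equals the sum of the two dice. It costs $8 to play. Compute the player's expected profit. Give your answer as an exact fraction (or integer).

Distribution of the sum of the two dice: 2 w.p. 1/64, 3 w.p. 1/32, 4 w.p. 3/64, 5 w.p. 1/16, 6 w.p. 5/64, 7 w.p. 3/32, …
E[payout] = (1/64)·2 + (1/32)·3 + (3/64)·4 + (1/16)·5 + (5/64)·6 + (3/32)·7 + (7/64)·8 + (1/8)·9 + (7/64)·10 + (3/32)·11 + (5/64)·12 + (1/16)·13 + (3/64)·14 + (1/32)·15 + (1/64)·16 = 9
Expected profit = 9 − 8 = 1

$1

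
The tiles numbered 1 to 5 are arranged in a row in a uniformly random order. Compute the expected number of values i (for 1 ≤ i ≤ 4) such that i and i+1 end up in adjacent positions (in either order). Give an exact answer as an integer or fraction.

8/5

For each i ∈ {1,…,4}, let Xᵢ = 1 if i and i+1 are adjacent. P(Xᵢ=1) = 2·(5−1)!/5! = 2/5.
By linearity, E[ΣXᵢ] = (4)·(2/5) = 8/5.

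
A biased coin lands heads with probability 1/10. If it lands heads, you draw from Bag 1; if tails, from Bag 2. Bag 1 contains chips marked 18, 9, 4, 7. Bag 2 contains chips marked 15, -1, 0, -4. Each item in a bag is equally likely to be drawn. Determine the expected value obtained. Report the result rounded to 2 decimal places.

3.20

E[X | Bag 1] = (18 + 9 + 4 + 7)/4 = 19/2
E[X | Bag 2] = (15 − 1 + 0 − 4)/4 = 5/2
E[X] = (1/10)·19/2 + (9/10)·5/2 = 16/5 ≈ 3.20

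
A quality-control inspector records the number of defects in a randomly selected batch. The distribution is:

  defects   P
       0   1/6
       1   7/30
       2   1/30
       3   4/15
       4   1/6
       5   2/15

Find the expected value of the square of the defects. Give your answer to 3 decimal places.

E[X²] = (1/6)·0 + (7/30)·1 + (1/30)·4 + (4/15)·9 + (1/6)·16 + (2/15)·25
     = 263/30 ≈ 8.767

8.767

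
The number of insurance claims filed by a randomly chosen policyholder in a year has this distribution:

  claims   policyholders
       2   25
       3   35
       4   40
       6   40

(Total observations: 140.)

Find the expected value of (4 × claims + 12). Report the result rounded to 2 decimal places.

Total = 140, so P(claims=2) = 25/140, etc.
E[4x+12] = (5/28)·20 + (1/4)·24 + (2/7)·28 + (2/7)·36
     = 195/7 ≈ 27.86

27.86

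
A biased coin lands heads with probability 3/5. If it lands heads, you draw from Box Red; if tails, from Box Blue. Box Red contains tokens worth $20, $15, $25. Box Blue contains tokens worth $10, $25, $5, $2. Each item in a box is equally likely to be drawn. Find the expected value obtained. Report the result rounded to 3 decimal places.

E[X | Box Red] = (20 + 15 + 25)/3 = 20
E[X | Box Blue] = (10 + 25 + 5 + 2)/4 = 21/2
E[X] = (3/5)·20 + (2/5)·21/2 = 81/5 ≈ 16.200

$16.200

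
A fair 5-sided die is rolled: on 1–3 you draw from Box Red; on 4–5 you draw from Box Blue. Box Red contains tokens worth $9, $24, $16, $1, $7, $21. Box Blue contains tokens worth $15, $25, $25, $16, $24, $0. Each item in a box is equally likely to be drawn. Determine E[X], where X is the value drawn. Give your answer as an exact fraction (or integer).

E[X | Box Red] = (9 + 24 + 16 + 1 + 7 + 21)/6 = 13
E[X | Box Blue] = (15 + 25 + 25 + 16 + 24 + 0)/6 = 35/2
E[X] = (3/5)·13 + (2/5)·35/2 = 74/5

74/5 dollars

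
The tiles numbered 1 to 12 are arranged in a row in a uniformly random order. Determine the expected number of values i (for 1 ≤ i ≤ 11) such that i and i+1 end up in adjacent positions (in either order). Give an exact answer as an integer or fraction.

11/6

For each i ∈ {1,…,11}, let Xᵢ = 1 if i and i+1 are adjacent. P(Xᵢ=1) = 2·(12−1)!/12! = 2/12.
By linearity, E[ΣXᵢ] = (11)·(2/12) = 11/6.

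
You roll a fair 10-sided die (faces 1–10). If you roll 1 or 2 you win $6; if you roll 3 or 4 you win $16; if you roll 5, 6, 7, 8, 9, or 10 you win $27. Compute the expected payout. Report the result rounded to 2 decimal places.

$20.60

E[payout] = (1/5)·6 + (1/5)·16 + (3/5)·27 = 103/5
≈ $20.60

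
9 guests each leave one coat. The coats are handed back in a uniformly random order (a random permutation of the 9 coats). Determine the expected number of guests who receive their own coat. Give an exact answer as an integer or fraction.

1

Let Xᵢ = 1 if person i gets their own coat. For each i, P(Xᵢ=1) = 1/9.
By linearity of expectation, E[X₁+…+X_9] = 9·(1/9) = 1.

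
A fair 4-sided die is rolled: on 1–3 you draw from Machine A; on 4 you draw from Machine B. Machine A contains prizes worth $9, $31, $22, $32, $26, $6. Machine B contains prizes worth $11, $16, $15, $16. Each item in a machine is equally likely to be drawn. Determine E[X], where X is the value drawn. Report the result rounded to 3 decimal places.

E[X | Machine A] = (9 + 31 + 22 + 32 + 26 + 6)/6 = 21
E[X | Machine B] = (11 + 16 + 15 + 16)/4 = 29/2
E[X] = (3/4)·21 + (1/4)·29/2 = 155/8 ≈ 19.375

$19.375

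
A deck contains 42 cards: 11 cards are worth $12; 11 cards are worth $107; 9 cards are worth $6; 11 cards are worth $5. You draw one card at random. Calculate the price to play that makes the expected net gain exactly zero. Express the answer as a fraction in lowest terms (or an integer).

709/21 dollars

E[payout] = (11/42)·12 + (11/42)·107 + (9/42)·6 + (11/42)·5 = 709/21
Fair fee = E[payout] = 709/21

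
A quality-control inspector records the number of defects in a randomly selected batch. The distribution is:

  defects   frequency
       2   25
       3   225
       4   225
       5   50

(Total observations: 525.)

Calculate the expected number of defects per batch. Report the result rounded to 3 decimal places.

3.571

Total = 525, so P(defects=2) = 25/525, etc.
E[X] = (1/21)·2 + (3/7)·3 + (3/7)·4 + (2/21)·5
     = 25/7 ≈ 3.571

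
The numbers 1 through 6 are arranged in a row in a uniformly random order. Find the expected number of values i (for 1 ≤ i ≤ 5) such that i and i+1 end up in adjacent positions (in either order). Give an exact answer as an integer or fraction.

5/3

For each i ∈ {1,…,5}, let Xᵢ = 1 if i and i+1 are adjacent. P(Xᵢ=1) = 2·(6−1)!/6! = 2/6.
By linearity, E[ΣXᵢ] = (5)·(2/6) = 5/3.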